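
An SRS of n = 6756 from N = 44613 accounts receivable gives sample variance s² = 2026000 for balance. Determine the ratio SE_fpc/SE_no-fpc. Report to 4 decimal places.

0.9212

f = n/N = 6756/44613 = 0.15143568.
SE_no-fpc = √(s²/n) = 17.317089; SE_fpc = √((1−f)s²/n) = 15.952079.
Ratio = √(1−f) = 0.92117551.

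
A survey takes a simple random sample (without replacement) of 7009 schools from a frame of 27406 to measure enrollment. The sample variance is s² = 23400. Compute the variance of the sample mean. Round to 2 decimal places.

2.48

Under SRS without replacement, Var(ȳ) = (1 − f)·s²/n with f = n/N = 7009/27406 = 0.25574692.
Var(ȳ) = (1 − 0.25574692)·23400/7009 = 0.74425308·3.3385647 = 2.4847371.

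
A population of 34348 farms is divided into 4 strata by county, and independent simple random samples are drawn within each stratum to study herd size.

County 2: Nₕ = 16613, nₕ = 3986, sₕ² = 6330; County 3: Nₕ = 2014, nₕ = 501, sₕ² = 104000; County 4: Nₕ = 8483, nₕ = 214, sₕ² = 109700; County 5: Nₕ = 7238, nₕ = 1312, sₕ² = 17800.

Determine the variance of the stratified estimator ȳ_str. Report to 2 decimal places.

Var(ȳ_str) = Σₕ Wₕ²(1 − fₕ)sₕ²/nₕ with Wₕ = Nₕ/N, N = 34348.
County 2: Wₕ = 0.48366717; term = 0.48366717²·(1 − 0.23993258)·6330/3986 = 0.28236558.
County 3: Wₕ = 0.05863515; term = 0.05863515²·(1 − 0.24875869)·104000/501 = 0.53615591.
County 4: Wₕ = 0.24697217; term = 0.24697217²·(1 − 0.02522692)·109700/214 = 30.478417.
County 5: Wₕ = 0.21072552; term = 0.21072552²·(1 − 0.18126554)·17800/1312 = 0.4932459.
Sum = 31.790184.

31.79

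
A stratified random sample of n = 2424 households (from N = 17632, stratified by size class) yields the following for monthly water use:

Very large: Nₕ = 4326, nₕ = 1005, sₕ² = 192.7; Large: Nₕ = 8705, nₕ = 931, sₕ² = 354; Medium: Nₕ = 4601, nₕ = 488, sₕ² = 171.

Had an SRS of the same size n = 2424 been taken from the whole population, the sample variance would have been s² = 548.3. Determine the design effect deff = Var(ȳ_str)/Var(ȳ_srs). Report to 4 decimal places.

Var(ȳ_str) = Σ Wₕ²(1−fₕ)sₕ²/nₕ with Wₕ = Nₕ/17632:
  Very large: (4326/17632)²·(1−1005/4326)·192.7/1005 = 0.0088606971
  Large: (8705/17632)²·(1−931/8705)·354/931 = 0.082768243
  Medium: (4601/17632)²·(1−488/4601)·171/488 = 0.021329667
  → Var(ȳ_str) = 0.11295861.
Var(ȳ_srs) = (1 − 2424/17632)·548.3/2424 = 0.1950995.
deff = 0.11295861 / 0.1950995 = 0.5790.

0.5790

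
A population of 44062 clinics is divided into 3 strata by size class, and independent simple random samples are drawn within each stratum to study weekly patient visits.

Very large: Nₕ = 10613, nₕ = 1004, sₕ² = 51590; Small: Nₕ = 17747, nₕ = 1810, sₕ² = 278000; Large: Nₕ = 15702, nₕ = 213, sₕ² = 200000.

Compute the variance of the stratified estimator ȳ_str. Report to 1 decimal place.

142.7

Var(ȳ_str) = Σₕ Wₕ²(1 − fₕ)sₕ²/nₕ with Wₕ = Nₕ/N, N = 44062.
Very large: Wₕ = 0.24086514; term = 0.24086514²·(1 − 0.09460096)·51590/1004 = 2.6991049.
Small: Wₕ = 0.40277336; term = 0.40277336²·(1 − 0.10198907)·278000/1810 = 22.375324.
Large: Wₕ = 0.35636149; term = 0.35636149²·(1 − 0.01356515)·200000/213 = 117.62519.
Sum = 142.69962.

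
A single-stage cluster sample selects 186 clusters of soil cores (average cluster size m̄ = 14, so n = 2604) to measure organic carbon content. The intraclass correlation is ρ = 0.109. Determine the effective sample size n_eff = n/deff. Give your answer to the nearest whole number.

1077

deff = 1 + (14 − 1)·0.109 = 1 + 1.417 = 2.417.
n_eff = 2604 / 2.417 = 1077.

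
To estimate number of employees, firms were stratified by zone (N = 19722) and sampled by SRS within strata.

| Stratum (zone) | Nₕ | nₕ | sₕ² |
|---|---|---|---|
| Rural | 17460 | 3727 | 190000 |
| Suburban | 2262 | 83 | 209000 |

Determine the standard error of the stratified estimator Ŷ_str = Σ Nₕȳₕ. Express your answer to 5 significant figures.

156960

Var(Ŷ_str) = Σₕ Nₕ²(1 − fₕ)sₕ²/nₕ.
Rural: 17460²·(1 − 3727/17460)·190000/3727 = 1.2223733 × 10^10.
Suburban: 2262²·(1 − 83/2262)·209000/83 = 1.2411321 × 10^10.
Sum = 2.4635054 × 10^10.
SE = √(2.4635054 × 10^10) = 156960.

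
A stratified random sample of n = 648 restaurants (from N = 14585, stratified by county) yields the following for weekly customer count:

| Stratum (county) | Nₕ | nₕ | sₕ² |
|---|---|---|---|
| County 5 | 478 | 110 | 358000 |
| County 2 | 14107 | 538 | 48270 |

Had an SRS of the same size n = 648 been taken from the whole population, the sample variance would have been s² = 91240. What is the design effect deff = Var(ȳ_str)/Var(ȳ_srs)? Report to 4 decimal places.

Var(ȳ_str) = Σ Wₕ²(1−fₕ)sₕ²/nₕ with Wₕ = Nₕ/14585:
  County 5: (478/14585)²·(1−110/478)·358000/110 = 2.6912447
  County 2: (14107/14585)²·(1−538/14107)·48270/538 = 80.735523
  → Var(ȳ_str) = 83.426768.
Var(ȳ_srs) = (1 − 648/14585)·91240/648 = 134.54673.
deff = 83.426768 / 134.54673 = 0.6201.

0.6201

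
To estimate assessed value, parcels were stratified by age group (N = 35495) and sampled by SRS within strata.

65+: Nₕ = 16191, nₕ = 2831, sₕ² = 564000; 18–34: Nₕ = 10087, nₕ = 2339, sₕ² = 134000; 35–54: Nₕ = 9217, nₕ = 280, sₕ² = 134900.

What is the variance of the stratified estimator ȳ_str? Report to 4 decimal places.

69.2577

Var(ȳ_str) = Σₕ Wₕ²(1 − fₕ)sₕ²/nₕ with Wₕ = Nₕ/N, N = 35495.
65+: Wₕ = 0.45614875; term = 0.45614875²·(1 − 0.17485023)·564000/2831 = 34.204638.
18–34: Wₕ = 0.28418087; term = 0.28418087²·(1 − 0.23188262)·134000/2339 = 3.5537907.
35–54: Wₕ = 0.25967038; term = 0.25967038²·(1 − 0.03037865)·134900/280 = 31.4993.
Sum = 69.257729.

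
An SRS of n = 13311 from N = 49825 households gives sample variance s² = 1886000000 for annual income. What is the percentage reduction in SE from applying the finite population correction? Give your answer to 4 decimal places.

14.3936

f = n/N = 13311/49825 = 0.26715504.
SE_no-fpc = √(s²/n) = 376.41377; SE_fpc = √((1−f)s²/n) = 322.23414.
Ratio = √(1−f) = 0.85606364. Reduction = 100·(1 − 0.85606364) = 14.3936%.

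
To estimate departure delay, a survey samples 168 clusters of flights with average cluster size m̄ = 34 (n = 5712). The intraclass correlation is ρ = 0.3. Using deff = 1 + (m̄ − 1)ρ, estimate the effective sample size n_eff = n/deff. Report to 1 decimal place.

deff = 1 + (34 − 1)·0.3 = 1 + 9.9 = 10.9.
n_eff = 5712 / 10.9 = 524.0.

524.0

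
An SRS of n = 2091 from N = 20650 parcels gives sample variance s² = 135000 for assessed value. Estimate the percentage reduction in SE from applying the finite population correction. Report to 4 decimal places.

5.1981

f = n/N = 2091/20650 = 0.10125908.
SE_no-fpc = √(s²/n) = 8.0350738; SE_fpc = √((1−f)s²/n) = 7.6174064.
Ratio = √(1−f) = 0.94801947. Reduction = 100·(1 − 0.94801947) = 5.1981%.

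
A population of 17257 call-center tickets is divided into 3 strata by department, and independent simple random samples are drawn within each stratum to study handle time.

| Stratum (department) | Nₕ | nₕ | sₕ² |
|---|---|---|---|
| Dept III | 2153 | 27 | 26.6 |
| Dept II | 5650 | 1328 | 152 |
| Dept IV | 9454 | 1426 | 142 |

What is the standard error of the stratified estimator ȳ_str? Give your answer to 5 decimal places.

0.22340

Var(ȳ_str) = Σₕ Wₕ²(1 − fₕ)sₕ²/nₕ with Wₕ = Nₕ/N, N = 17257.
Dept III: Wₕ = 0.12476097; term = 0.12476097²·(1 − 0.01254064)·26.6/27 = 0.015142395.
Dept II: Wₕ = 0.32740337; term = 0.32740337²·(1 − 0.23504425)·152/1328 = 0.0093852993.
Dept IV: Wₕ = 0.54783566; term = 0.54783566²·(1 − 0.15083563)·142/1426 = 0.025378221.
Sum = 0.049905915.
SE = √(0.049905915) = 0.22340.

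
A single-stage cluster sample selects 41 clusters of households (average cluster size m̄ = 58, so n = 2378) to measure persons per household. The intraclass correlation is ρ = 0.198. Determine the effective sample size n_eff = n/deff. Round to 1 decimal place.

193.6

deff = 1 + (58 − 1)·0.198 = 1 + 11.286 = 12.286.
n_eff = 2378 / 12.286 = 193.6.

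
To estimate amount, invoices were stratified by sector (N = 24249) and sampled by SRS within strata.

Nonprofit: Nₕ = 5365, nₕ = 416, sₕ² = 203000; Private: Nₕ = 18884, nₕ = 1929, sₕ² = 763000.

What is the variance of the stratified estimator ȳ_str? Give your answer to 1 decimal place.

Var(ȳ_str) = Σₕ Wₕ²(1 − fₕ)sₕ²/nₕ with Wₕ = Nₕ/N, N = 24249.
Nonprofit: Wₕ = 0.22124624; term = 0.22124624²·(1 − 0.07753961)·203000/416 = 22.03445.
Private: Wₕ = 0.77875376; term = 0.77875376²·(1 − 0.10214997)·763000/1929 = 215.37556.
Sum = 237.41001.

237.4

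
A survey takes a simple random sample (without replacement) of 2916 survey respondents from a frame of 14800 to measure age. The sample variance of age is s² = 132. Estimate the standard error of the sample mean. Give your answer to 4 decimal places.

0.1907

Under SRS without replacement, Var(ȳ) = (1 − f)·s²/n with f = n/N = 2916/14800 = 0.19702703.
Var(ȳ) = (1 − 0.19702703)·132/2916 = 0.80297297·0.04526749 = 0.036348571.
SE(ȳ) = √(0.036348571) = 0.1907.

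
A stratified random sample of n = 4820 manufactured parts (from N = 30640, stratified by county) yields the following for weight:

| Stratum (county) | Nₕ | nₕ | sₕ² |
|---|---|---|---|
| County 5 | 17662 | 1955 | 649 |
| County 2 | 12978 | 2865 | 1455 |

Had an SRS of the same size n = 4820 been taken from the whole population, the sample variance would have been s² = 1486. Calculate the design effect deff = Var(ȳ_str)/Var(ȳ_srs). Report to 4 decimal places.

0.6509

Var(ȳ_str) = Σ Wₕ²(1−fₕ)sₕ²/nₕ with Wₕ = Nₕ/30640:
  County 5: (17662/30640)²·(1−1955/17662)·649/1955 = 0.098096506
  County 2: (12978/30640)²·(1−2865/12978)·1455/2865 = 0.07099841
  → Var(ȳ_str) = 0.16909492.
Var(ȳ_srs) = (1 − 4820/30640)·1486/4820 = 0.25980006.
deff = 0.16909492 / 0.25980006 = 0.6509.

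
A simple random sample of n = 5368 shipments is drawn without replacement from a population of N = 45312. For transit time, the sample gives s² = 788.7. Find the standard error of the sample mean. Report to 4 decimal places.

0.3599

Under SRS without replacement, Var(ȳ) = (1 − f)·s²/n with f = n/N = 5368/45312 = 0.11846751.
Var(ȳ) = (1 − 0.11846751)·788.7/5368 = 0.88153249·0.14692623 = 0.12952024.
SE(ȳ) = √(0.12952024) = 0.3599.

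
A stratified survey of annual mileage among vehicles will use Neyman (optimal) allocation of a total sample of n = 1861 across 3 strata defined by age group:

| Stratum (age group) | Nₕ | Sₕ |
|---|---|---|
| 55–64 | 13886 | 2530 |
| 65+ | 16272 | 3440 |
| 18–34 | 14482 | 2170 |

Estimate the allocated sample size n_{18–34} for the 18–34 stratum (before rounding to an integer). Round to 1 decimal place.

Neyman allocation: nₕ = n·NₕSₕ / Σⱼ NⱼSⱼ.
Σ NⱼSⱼ = 13886·2530 + 16272·3440 + 14482·2170 = 1.225332 × 10^8.
n_{18–34} = 1861·14482·2170 / (1.225332 × 10^8) = 477.3.

477.3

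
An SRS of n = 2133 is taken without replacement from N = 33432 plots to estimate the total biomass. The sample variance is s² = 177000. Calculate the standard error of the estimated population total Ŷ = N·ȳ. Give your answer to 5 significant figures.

Var(Ŷ) = N²·Var(ȳ) = N²·(1 − n/N)·s²/n.
f = 2133/33432 = 0.06380115; Var(ȳ) = 0.93619885·177000/2133 = 77.687387.
Var(Ŷ) = 33432² · 77.687387 = 8.6831086 × 10^10.
SE(Ŷ) = √(8.6831086 × 10^10) = 294670.

294670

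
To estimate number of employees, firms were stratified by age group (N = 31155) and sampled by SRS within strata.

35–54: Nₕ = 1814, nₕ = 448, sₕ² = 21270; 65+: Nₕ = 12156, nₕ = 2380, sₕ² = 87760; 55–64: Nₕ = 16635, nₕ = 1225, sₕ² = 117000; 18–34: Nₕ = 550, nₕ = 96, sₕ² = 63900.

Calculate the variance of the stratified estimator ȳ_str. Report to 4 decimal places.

Var(ȳ_str) = Σₕ Wₕ²(1 − fₕ)sₕ²/nₕ with Wₕ = Nₕ/N, N = 31155.
35–54: Wₕ = 0.05822500; term = 0.05822500²·(1 − 0.24696803)·21270/448 = 0.12120539.
65+: Wₕ = 0.39017814; term = 0.39017814²·(1 − 0.19578809)·87760/2380 = 4.5145663.
55–64: Wₕ = 0.53394319; term = 0.53394319²·(1 − 0.07363992)·117000/1225 = 25.224334.
18–34: Wₕ = 0.01765367; term = 0.01765367²·(1 − 0.17454545)·63900/96 = 0.17123505.
Sum = 30.031341.

30.0313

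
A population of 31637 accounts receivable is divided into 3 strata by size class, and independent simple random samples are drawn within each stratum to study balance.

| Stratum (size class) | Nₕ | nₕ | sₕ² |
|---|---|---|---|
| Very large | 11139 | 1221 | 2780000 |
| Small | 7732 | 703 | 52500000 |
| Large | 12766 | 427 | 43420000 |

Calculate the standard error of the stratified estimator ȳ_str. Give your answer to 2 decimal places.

142.51

Var(ȳ_str) = Σₕ Wₕ²(1 − fₕ)sₕ²/nₕ with Wₕ = Nₕ/N, N = 31637.
Very large: Wₕ = 0.35208775; term = 0.35208775²·(1 − 0.10961487)·2780000/1221 = 251.30947.
Small: Wₕ = 0.24439738; term = 0.24439738²·(1 − 0.09092085)·52500000/703 = 4055.0739.
Large: Wₕ = 0.40351487; term = 0.40351487²·(1 − 0.03344822)·43420000/427 = 16003.175.
Sum = 20309.558.
SE = √(20309.558) = 142.51.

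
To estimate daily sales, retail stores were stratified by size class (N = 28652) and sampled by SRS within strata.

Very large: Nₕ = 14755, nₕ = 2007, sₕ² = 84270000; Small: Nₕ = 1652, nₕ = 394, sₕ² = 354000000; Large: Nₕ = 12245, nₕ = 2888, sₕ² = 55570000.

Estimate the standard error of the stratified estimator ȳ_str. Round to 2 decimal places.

120.75

Var(ȳ_str) = Σₕ Wₕ²(1 − fₕ)sₕ²/nₕ with Wₕ = Nₕ/N, N = 28652.
Very large: Wₕ = 0.51497278; term = 0.51497278²·(1 − 0.13602169)·84270000/2007 = 9620.4858.
Small: Wₕ = 0.05765741; term = 0.05765741²·(1 − 0.23849879)·354000000/394 = 2274.5099.
Large: Wₕ = 0.42736982; term = 0.42736982²·(1 − 0.23585137)·55570000/2888 = 2685.5222.
Sum = 14580.518.
SE = √(14580.518) = 120.75.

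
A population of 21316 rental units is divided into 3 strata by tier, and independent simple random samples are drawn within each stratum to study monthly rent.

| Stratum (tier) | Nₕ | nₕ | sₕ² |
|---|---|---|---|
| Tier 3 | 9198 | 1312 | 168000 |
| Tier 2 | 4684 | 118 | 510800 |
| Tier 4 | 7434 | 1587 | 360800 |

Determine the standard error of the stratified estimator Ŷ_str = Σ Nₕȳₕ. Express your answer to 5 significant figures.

Var(Ŷ_str) = Σₕ Nₕ²(1 − fₕ)sₕ²/nₕ.
Tier 3: 9198²·(1 − 1312/9198)·168000/1312 = 9.2880731 × 10^9.
Tier 2: 4684²·(1 − 118/4684)·510800/118 = 9.2580959 × 10^10.
Tier 4: 7434²·(1 − 1587/7434)·360800/1587 = 9.8820092 × 10^9.
Sum = 1.1175104 × 10^11.
SE = √(1.1175104 × 10^11) = 334290.

334290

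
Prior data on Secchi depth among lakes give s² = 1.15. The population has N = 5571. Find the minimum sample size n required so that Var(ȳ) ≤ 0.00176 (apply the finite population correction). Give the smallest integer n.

Without fpc, n₀ = s²/D = 1.15/0.00176 = 653.4091.
With fpc, (1 − n/N)·s²/n ≤ D requires n ≥ n₀/(1 + n₀/N) = 653.4091/(1 + 653.4091/5571) = 584.8173.
Rounding up, n = 585.

585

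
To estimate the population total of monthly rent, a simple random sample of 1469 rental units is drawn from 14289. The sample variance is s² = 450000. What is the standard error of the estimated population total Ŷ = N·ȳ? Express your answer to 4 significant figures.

Var(Ŷ) = N²·Var(ȳ) = N²·(1 − n/N)·s²/n.
f = 1469/14289 = 0.10280635; Var(ȳ) = 0.89719365·450000/1469 = 274.83808.
Var(Ŷ) = 14289² · 274.83808 = 5.6115208 × 10^10.
SE(Ŷ) = √(5.6115208 × 10^10) = 236900.

236900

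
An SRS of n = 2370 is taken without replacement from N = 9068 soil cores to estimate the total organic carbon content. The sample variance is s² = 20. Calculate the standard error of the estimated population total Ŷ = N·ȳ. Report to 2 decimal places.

Var(Ŷ) = N²·Var(ȳ) = N²·(1 − n/N)·s²/n.
f = 2370/9068 = 0.26135862; Var(ȳ) = 0.73864138·20/2370 = 0.0062332606.
Var(Ŷ) = 9068² · 0.0062332606 = 512552.44.
SE(Ŷ) = √(512552.44) = 715.93.

715.93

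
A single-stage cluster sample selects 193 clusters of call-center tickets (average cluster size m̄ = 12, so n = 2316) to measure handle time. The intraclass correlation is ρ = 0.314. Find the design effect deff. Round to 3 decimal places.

deff = 1 + (12 − 1)·0.314 = 1 + 3.454 = 4.454.

4.454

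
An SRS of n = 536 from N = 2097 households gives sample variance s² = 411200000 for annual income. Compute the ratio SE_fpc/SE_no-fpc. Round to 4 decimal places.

0.8628

f = n/N = 536/2097 = 0.25560324.
SE_no-fpc = √(s²/n) = 875.87909; SE_fpc = √((1−f)s²/n) = 755.69473.
Ratio = √(1−f) = 0.86278431.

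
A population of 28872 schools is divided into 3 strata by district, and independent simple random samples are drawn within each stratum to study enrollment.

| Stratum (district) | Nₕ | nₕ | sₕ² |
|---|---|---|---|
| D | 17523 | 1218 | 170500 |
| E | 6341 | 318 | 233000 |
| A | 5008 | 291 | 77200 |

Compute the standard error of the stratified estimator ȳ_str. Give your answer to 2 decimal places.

9.44

Var(ȳ_str) = Σₕ Wₕ²(1 − fₕ)sₕ²/nₕ with Wₕ = Nₕ/N, N = 28872.
D: Wₕ = 0.60692020; term = 0.60692020²·(1 − 0.06950865)·170500/1218 = 47.979158.
E: Wₕ = 0.21962455; term = 0.21962455²·(1 − 0.05014982)·233000/318 = 33.569562.
A: Wₕ = 0.17345525; term = 0.17345525²·(1 − 0.05810703)·77200/291 = 7.5179731.
Sum = 89.066693.
SE = √(89.066693) = 9.44.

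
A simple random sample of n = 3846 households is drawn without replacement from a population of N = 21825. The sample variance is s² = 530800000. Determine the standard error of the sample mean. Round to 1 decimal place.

Under SRS without replacement, Var(ȳ) = (1 − f)·s²/n with f = n/N = 3846/21825 = 0.17621993.
Var(ȳ) = (1 − 0.17621993)·530800000/3846 = 0.82378007·138013.52 = 113692.79.
SE(ȳ) = √(113692.79) = 337.2.

337.2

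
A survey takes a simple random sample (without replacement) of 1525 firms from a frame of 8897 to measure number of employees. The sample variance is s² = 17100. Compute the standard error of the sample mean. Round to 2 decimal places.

3.05

Under SRS without replacement, Var(ȳ) = (1 − f)·s²/n with f = n/N = 1525/8897 = 0.17140609.
Var(ȳ) = (1 − 0.17140609)·17100/1525 = 0.82859391·11.213115 = 9.2911186.
SE(ȳ) = √(9.2911186) = 3.05.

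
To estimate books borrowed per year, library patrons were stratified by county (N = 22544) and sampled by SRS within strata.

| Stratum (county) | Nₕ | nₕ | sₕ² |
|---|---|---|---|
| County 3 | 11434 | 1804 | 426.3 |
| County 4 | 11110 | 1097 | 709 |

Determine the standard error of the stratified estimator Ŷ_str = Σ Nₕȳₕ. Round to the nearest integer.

9895

Var(Ŷ_str) = Σₕ Nₕ²(1 − fₕ)sₕ²/nₕ.
County 3: 11434²·(1 − 1804/11434)·426.3/1804 = 2.6019759 × 10^7.
County 4: 11110²·(1 − 1097/11110)·709/1097 = 7.1898178 × 10^7.
Sum = 9.7917937 × 10^7.
SE = √(9.7917937 × 10^7) = 9895.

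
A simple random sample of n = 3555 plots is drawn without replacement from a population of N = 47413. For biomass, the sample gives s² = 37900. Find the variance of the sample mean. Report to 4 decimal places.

Under SRS without replacement, Var(ȳ) = (1 − f)·s²/n with f = n/N = 3555/47413 = 0.07497944.
Var(ȳ) = (1 − 0.07497944)·37900/3555 = 0.92502056·10.661041 = 9.861682.

9.8617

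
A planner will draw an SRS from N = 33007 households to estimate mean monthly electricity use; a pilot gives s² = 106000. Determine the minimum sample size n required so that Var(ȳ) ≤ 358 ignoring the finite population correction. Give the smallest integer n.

297

Without fpc, n₀ = s²/D = 106000/358 = 296.0894.
Rounding up, n = 297.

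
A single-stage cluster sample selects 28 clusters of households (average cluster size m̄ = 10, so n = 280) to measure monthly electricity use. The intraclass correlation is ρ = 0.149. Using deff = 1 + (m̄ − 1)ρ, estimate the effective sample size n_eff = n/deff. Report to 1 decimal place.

deff = 1 + (10 − 1)·0.149 = 1 + 1.341 = 2.341.
n_eff = 280 / 2.341 = 119.6.

119.6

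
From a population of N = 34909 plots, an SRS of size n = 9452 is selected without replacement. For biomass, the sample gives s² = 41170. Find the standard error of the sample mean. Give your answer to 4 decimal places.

Under SRS without replacement, Var(ȳ) = (1 − f)·s²/n with f = n/N = 9452/34909 = 0.27076112.
Var(ȳ) = (1 − 0.27076112)·41170/9452 = 0.72923888·4.3556919 = 3.1763399.
SE(ȳ) = √(3.1763399) = 1.7822.

1.7822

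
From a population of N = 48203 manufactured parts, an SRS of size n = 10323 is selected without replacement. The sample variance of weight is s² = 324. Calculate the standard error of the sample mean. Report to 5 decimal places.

0.15705

Under SRS without replacement, Var(ȳ) = (1 − f)·s²/n with f = n/N = 10323/48203 = 0.21415680.
Var(ȳ) = (1 − 0.21415680)·324/10323 = 0.78584320·0.031386225 = 0.024664652.
SE(ȳ) = √(0.024664652) = 0.15705.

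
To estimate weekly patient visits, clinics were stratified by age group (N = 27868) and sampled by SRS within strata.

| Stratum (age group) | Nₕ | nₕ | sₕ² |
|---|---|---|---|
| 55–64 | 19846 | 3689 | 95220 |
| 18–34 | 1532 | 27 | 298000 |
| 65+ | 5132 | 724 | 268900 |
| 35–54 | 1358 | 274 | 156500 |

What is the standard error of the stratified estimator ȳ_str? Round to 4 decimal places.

Var(ȳ_str) = Σₕ Wₕ²(1 − fₕ)sₕ²/nₕ with Wₕ = Nₕ/N, N = 27868.
55–64: Wₕ = 0.71214296; term = 0.71214296²·(1 − 0.18588129)·95220/3689 = 10.657164.
18–34: Wₕ = 0.05497345; term = 0.05497345²·(1 − 0.01762402)·298000/27 = 32.766961.
65+: Wₕ = 0.18415387; term = 0.18415387²·(1 − 0.14107560)·268900/724 = 10.818545.
35–54: Wₕ = 0.04872973; term = 0.04872973²·(1 − 0.20176730)·156500/274 = 1.0826329.
Sum = 55.325303.
SE = √(55.325303) = 7.4381.

7.4381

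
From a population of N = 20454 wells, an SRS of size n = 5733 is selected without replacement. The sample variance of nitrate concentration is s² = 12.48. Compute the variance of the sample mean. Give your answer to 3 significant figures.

0.00157

Under SRS without replacement, Var(ȳ) = (1 − f)·s²/n with f = n/N = 5733/20454 = 0.28028747.
Var(ȳ) = (1 − 0.28028747)·12.48/5733 = 0.71971253·0.0021768707 = 0.0015667211.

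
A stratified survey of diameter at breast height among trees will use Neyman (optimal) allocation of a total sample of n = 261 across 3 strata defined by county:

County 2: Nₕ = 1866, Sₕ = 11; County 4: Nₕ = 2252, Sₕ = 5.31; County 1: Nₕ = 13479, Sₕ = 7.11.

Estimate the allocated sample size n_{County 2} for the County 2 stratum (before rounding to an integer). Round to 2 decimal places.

41.75

Neyman allocation: nₕ = n·NₕSₕ / Σⱼ NⱼSⱼ.
Σ NⱼSⱼ = 1866·11 + 2252·5.31 + 13479·7.11 = 128319.81.
n_{County 2} = 261·1866·11 / 128319.81 = 41.75.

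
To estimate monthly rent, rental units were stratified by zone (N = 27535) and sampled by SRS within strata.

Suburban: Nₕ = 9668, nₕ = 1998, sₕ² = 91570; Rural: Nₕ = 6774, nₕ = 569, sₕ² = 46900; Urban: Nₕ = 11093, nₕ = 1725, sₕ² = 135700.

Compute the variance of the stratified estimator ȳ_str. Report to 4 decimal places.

Var(ȳ_str) = Σₕ Wₕ²(1 − fₕ)sₕ²/nₕ with Wₕ = Nₕ/N, N = 27535.
Suburban: Wₕ = 0.35111676; term = 0.35111676²·(1 − 0.20666115)·91570/1998 = 4.4824925.
Rural: Wₕ = 0.24601416; term = 0.24601416²·(1 − 0.08399764)·46900/569 = 4.5695917.
Urban: Wₕ = 0.40286908; term = 0.40286908²·(1 − 0.15550347)·135700/1725 = 10.782426.
Sum = 19.83451.

19.8345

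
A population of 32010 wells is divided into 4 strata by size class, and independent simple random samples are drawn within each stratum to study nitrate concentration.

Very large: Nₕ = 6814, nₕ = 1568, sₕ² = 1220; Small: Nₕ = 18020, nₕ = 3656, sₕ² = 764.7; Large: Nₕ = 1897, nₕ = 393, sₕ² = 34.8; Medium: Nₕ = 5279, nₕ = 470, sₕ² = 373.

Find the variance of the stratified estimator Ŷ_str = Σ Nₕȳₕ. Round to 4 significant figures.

Var(Ŷ_str) = Σₕ Nₕ²(1 − fₕ)sₕ²/nₕ.
Very large: 6814²·(1 − 1568/6814)·1220/1568 = 2.7812766 × 10^7.
Small: 18020²·(1 − 3656/18020)·764.7/3656 = 5.4139605 × 10^7.
Large: 1897²·(1 − 393/1897)·34.8/393 = 252639.85.
Medium: 5279²·(1 − 470/5279)·373/470 = 2.0147326 × 10^7.
Sum = 1.0235234 × 10^8.

1.024 × 10^8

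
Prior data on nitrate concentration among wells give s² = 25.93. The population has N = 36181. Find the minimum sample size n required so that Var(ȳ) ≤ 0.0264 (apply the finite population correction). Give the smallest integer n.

957

Without fpc, n₀ = s²/D = 25.93/0.0264 = 982.1970.
With fpc, (1 − n/N)·s²/n ≤ D requires n ≥ n₀/(1 + n₀/N) = 982.1970/(1 + 982.1970/36181) = 956.2382.
Rounding up, n = 957.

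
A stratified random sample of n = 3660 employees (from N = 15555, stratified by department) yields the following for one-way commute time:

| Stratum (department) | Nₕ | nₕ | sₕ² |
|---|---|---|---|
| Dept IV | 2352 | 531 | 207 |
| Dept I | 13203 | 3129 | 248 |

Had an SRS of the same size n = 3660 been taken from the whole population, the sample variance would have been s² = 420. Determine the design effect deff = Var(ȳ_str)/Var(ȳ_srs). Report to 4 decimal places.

Var(ȳ_str) = Σ Wₕ²(1−fₕ)sₕ²/nₕ with Wₕ = Nₕ/15555:
  Dept IV: (2352/15555)²·(1−531/2352)·207/531 = 0.0069005397
  Dept I: (13203/15555)²·(1−3129/13203)·248/3129 = 0.043569307
  → Var(ȳ_str) = 0.050469847.
Var(ȳ_srs) = (1 − 3660/15555)·420/3660 = 0.087753134.
deff = 0.050469847 / 0.087753134 = 0.5751.

0.5751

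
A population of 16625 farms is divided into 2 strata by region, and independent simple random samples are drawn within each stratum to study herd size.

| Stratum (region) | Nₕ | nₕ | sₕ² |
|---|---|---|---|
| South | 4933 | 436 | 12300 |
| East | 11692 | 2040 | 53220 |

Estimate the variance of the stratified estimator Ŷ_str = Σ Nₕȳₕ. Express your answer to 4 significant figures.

3.570 × 10^9

Var(Ŷ_str) = Σₕ Nₕ²(1 − fₕ)sₕ²/nₕ.
South: 4933²·(1 − 436/4933)·12300/436 = 6.2582459 × 10^8.
East: 11692²·(1 − 2040/11692)·53220/2040 = 2.9440882 × 10^9.
Sum = 3.5699128 × 10^9.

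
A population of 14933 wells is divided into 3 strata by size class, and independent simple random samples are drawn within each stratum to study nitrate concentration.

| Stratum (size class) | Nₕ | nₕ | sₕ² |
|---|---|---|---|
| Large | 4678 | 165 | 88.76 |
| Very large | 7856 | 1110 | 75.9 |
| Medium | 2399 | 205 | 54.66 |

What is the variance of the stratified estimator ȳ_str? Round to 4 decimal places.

Var(ȳ_str) = Σₕ Wₕ²(1 − fₕ)sₕ²/nₕ with Wₕ = Nₕ/N, N = 14933.
Large: Wₕ = 0.31326592; term = 0.31326592²·(1 − 0.03527148)·88.76/165 = 0.050928956.
Very large: Wₕ = 0.52608317; term = 0.52608317²·(1 − 0.14129328)·75.9/1110 = 0.016250715.
Medium: Wₕ = 0.16065091; term = 0.16065091²·(1 − 0.08545227)·54.66/205 = 0.006293446.
Sum = 0.073473117.

0.0735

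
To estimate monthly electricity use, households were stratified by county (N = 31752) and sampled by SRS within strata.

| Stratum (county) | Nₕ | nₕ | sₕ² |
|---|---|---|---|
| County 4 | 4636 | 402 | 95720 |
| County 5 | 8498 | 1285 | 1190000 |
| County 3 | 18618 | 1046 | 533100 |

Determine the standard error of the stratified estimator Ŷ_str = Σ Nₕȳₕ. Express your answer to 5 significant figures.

477680

Var(Ŷ_str) = Σₕ Nₕ²(1 − fₕ)sₕ²/nₕ.
County 4: 4636²·(1 − 402/4636)·95720/402 = 4.6738085 × 10^9.
County 5: 8498²·(1 − 1285/8498)·1190000/1285 = 5.6764458 × 10^10.
County 3: 18618²·(1 − 1046/18618)·533100/1046 = 1.6673671 × 10^11.
Sum = 2.2817498 × 10^11.
SE = √(2.2817498 × 10^11) = 477680.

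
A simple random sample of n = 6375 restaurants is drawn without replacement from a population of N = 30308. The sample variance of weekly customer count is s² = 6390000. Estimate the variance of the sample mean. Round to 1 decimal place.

Under SRS without replacement, Var(ȳ) = (1 − f)·s²/n with f = n/N = 6375/30308 = 0.21034050.
Var(ȳ) = (1 − 0.21034050)·6390000/6375 = 0.78965950·1002.3529 = 791.51752.

791.5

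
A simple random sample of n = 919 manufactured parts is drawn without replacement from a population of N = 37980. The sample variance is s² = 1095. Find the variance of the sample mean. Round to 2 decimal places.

Under SRS without replacement, Var(ȳ) = (1 − f)·s²/n with f = n/N = 919/37980 = 0.02419695.
Var(ȳ) = (1 − 0.02419695)·1095/919 = 0.97580305·1.1915125 = 1.1626815.

1.16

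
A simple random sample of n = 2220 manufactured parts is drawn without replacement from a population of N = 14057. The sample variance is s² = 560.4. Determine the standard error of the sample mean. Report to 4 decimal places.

Under SRS without replacement, Var(ȳ) = (1 − f)·s²/n with f = n/N = 2220/14057 = 0.15792843.
Var(ȳ) = (1 − 0.15792843)·560.4/2220 = 0.84207157·0.25243243 = 0.21256617.
SE(ȳ) = √(0.21256617) = 0.4610.

0.4610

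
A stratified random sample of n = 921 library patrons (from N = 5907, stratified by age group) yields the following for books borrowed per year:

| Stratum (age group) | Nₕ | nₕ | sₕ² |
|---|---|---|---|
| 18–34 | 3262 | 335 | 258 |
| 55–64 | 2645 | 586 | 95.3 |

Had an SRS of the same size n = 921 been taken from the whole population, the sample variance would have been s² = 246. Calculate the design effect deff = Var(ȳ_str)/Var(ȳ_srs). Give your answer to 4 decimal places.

1.0473

Var(ȳ_str) = Σ Wₕ²(1−fₕ)sₕ²/nₕ with Wₕ = Nₕ/5907:
  18–34: (3262/5907)²·(1−335/3262)·258/335 = 0.21074032
  55–64: (2645/5907)²·(1−586/2645)·95.3/586 = 0.025383024
  → Var(ȳ_str) = 0.23612334.
Var(ȳ_srs) = (1 − 921/5907)·246/921 = 0.22545547.
deff = 0.23612334 / 0.22545547 = 1.0473.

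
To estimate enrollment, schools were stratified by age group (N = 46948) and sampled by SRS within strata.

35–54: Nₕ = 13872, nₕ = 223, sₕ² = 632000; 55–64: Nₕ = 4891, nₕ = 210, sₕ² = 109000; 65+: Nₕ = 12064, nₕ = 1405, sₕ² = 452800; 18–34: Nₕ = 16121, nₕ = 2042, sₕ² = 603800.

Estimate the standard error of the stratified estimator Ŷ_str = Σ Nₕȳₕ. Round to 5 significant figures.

810580

Var(Ŷ_str) = Σₕ Nₕ²(1 − fₕ)sₕ²/nₕ.
35–54: 13872²·(1 − 223/13872)·632000/223 = 5.366018 × 10^11.
55–64: 4891²·(1 − 210/4891)·109000/210 = 1.1883476 × 10^10.
65+: 12064²·(1 − 1405/12064)·452800/1405 = 4.1441731 × 10^10.
18–34: 16121²·(1 − 2042/16121)·603800/2042 = 6.7112151 × 10^10.
Sum = 6.5703916 × 10^11.
SE = √(6.5703916 × 10^11) = 810580.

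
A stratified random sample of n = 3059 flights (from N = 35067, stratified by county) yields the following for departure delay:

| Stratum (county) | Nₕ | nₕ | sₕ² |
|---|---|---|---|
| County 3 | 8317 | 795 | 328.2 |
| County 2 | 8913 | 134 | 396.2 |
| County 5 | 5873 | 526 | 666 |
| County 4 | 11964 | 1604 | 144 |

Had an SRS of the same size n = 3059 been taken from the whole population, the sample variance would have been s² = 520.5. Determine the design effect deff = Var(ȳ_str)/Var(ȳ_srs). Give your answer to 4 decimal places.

1.6131

Var(ȳ_str) = Σ Wₕ²(1−fₕ)sₕ²/nₕ with Wₕ = Nₕ/35067:
  County 3: (8317/35067)²·(1−795/8317)·328.2/795 = 0.021002658
  County 2: (8913/35067)²·(1−134/8913)·396.2/134 = 0.18814011
  County 5: (5873/35067)²·(1−526/5873)·666/526 = 0.03233415
  County 4: (11964/35067)²·(1−1604/11964)·144/1604 = 0.0090489265
  → Var(ȳ_str) = 0.25052584.
Var(ȳ_srs) = (1 − 3059/35067)·520.5/3059 = 0.15531063.
deff = 0.25052584 / 0.15531063 = 1.6131.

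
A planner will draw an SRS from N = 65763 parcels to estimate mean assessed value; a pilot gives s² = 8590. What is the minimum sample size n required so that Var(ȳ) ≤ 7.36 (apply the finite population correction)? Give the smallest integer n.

1147

Without fpc, n₀ = s²/D = 8590/7.36 = 1167.1196.
With fpc, (1 − n/N)·s²/n ≤ D requires n ≥ n₀/(1 + n₀/N) = 1167.1196/(1 + 1167.1196/65763) = 1146.7675.
Rounding up, n = 1147.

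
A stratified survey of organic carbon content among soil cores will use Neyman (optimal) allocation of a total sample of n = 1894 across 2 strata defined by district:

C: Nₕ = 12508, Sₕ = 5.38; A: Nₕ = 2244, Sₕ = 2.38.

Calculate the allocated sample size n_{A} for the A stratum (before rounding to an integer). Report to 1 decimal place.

139.3

Neyman allocation: nₕ = n·NₕSₕ / Σⱼ NⱼSⱼ.
Σ NⱼSⱼ = 12508·5.38 + 2244·2.38 = 72633.76.
n_{A} = 1894·2244·2.38 / 72633.76 = 139.3.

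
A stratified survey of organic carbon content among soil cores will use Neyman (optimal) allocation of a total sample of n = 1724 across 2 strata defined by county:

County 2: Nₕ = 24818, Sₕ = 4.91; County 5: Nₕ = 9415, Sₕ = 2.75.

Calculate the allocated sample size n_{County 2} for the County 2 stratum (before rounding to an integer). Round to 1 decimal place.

1421.9

Neyman allocation: nₕ = n·NₕSₕ / Σⱼ NⱼSⱼ.
Σ NⱼSⱼ = 24818·4.91 + 9415·2.75 = 147747.63.
n_{County 2} = 1724·24818·4.91 / 147747.63 = 1421.9.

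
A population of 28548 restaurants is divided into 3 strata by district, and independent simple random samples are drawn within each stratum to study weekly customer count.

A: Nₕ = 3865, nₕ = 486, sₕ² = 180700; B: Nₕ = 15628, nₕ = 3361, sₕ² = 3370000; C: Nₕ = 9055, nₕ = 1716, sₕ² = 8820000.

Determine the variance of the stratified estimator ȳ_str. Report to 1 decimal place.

Var(ȳ_str) = Σₕ Wₕ²(1 − fₕ)sₕ²/nₕ with Wₕ = Nₕ/N, N = 28548.
A: Wₕ = 0.13538602; term = 0.13538602²·(1 − 0.12574386)·180700/486 = 5.9581056.
B: Wₕ = 0.54742889; term = 0.54742889²·(1 − 0.21506271)·3370000/3361 = 235.85863.
C: Wₕ = 0.31718509; term = 0.31718509²·(1 − 0.18950856)·8820000/1716 = 419.10734.
Sum = 660.92408.

660.9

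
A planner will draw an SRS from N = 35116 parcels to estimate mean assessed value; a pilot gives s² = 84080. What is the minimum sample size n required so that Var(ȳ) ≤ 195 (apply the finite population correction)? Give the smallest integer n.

426

Without fpc, n₀ = s²/D = 84080/195 = 431.1795.
With fpc, (1 − n/N)·s²/n ≤ D requires n ≥ n₀/(1 + n₀/N) = 431.1795/(1 + 431.1795/35116) = 425.9494.
Rounding up, n = 426.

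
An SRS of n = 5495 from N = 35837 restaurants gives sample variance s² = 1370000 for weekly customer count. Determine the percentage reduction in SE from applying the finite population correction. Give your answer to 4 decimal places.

f = n/N = 5495/35837 = 0.15333315.
SE_no-fpc = √(s²/n) = 15.789793; SE_fpc = √((1−f)s²/n) = 14.528899.
Ratio = √(1−f) = 0.92014502. Reduction = 100·(1 − 0.92014502) = 7.9855%.

7.9855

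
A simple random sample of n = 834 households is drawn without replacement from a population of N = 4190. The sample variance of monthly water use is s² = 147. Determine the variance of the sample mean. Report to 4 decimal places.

Under SRS without replacement, Var(ȳ) = (1 − f)·s²/n with f = n/N = 834/4190 = 0.19904535.
Var(ȳ) = (1 − 0.19904535)·147/834 = 0.80095465·0.17625899 = 0.14117546.

0.1412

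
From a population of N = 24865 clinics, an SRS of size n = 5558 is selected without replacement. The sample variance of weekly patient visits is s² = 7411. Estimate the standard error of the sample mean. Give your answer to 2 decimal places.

1.02

Under SRS without replacement, Var(ȳ) = (1 − f)·s²/n with f = n/N = 5558/24865 = 0.22352705.
Var(ȳ) = (1 − 0.22352705)·7411/5558 = 0.77647295·1.3333933 = 1.0353438.
SE(ȳ) = √(1.0353438) = 1.02.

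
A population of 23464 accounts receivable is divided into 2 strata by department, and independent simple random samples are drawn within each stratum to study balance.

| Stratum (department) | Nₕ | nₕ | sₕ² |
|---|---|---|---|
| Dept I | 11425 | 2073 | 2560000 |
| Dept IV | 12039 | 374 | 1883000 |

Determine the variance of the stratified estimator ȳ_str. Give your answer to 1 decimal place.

1523.9

Var(ȳ_str) = Σₕ Wₕ²(1 − fₕ)sₕ²/nₕ with Wₕ = Nₕ/N, N = 23464.
Dept I: Wₕ = 0.48691613; term = 0.48691613²·(1 − 0.18144420)·2560000/2073 = 239.66095.
Dept IV: Wₕ = 0.51308387; term = 0.51308387²·(1 − 0.03106570)·1883000/374 = 1284.2506.
Sum = 1523.9116.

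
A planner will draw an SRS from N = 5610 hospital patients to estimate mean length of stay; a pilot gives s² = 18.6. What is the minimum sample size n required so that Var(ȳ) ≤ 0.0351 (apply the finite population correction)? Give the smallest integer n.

Without fpc, n₀ = s²/D = 18.6/0.0351 = 529.9145.
With fpc, (1 − n/N)·s²/n ≤ D requires n ≥ n₀/(1 + n₀/N) = 529.9145/(1 + 529.9145/5610) = 484.1794.
Rounding up, n = 485.

485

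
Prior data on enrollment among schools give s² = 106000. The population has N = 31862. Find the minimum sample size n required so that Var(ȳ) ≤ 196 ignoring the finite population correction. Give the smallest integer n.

541

Without fpc, n₀ = s²/D = 106000/196 = 540.8163.
Rounding up, n = 541.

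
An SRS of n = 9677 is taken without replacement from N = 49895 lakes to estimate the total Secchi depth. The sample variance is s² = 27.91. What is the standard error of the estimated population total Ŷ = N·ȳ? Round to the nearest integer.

2406

Var(Ŷ) = N²·Var(ȳ) = N²·(1 − n/N)·s²/n.
f = 9677/49895 = 0.19394729; Var(ȳ) = 0.80605271·27.91/9677 = 0.0023247836.
Var(Ŷ) = 49895² · 0.0023247836 = 5.7875744 × 10^6.
SE(Ŷ) = √(5.7875744 × 10^6) = 2406.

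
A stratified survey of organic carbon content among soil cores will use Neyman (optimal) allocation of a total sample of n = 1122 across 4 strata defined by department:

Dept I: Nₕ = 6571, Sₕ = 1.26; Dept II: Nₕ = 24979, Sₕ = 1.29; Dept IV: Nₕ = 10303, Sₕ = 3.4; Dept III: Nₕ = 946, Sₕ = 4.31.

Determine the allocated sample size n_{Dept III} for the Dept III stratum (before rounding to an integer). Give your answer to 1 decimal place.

57.5

Neyman allocation: nₕ = n·NₕSₕ / Σⱼ NⱼSⱼ.
Σ NⱼSⱼ = 6571·1.26 + 24979·1.29 + 10303·3.4 + 946·4.31 = 79609.83.
n_{Dept III} = 1122·946·4.31 / 79609.83 = 57.5.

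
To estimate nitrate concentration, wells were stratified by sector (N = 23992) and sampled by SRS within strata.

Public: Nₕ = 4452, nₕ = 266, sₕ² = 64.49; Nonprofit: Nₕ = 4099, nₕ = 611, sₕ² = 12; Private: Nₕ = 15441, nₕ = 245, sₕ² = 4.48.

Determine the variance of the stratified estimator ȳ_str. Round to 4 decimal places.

Var(ȳ_str) = Σₕ Wₕ²(1 − fₕ)sₕ²/nₕ with Wₕ = Nₕ/N, N = 23992.
Public: Wₕ = 0.18556185; term = 0.18556185²·(1 − 0.05974843)·64.49/266 = 0.0078493232.
Nonprofit: Wₕ = 0.17084862; term = 0.17084862²·(1 − 0.14906075)·12/611 = 4.8782216 × 10^-4.
Private: Wₕ = 0.64358953; term = 0.64358953²·(1 − 0.01586685)·4.48/245 = 0.0074539029.
Sum = 0.015791048.

0.0158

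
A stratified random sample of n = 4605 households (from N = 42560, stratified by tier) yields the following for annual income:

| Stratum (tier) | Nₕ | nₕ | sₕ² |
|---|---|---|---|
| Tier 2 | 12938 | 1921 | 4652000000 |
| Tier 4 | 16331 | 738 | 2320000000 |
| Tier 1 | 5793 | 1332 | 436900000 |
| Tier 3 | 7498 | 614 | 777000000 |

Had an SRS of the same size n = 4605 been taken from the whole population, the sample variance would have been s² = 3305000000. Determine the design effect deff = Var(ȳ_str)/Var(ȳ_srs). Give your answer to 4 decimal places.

Var(ȳ_str) = Σ Wₕ²(1−fₕ)sₕ²/nₕ with Wₕ = Nₕ/42560:
  Tier 2: (12938/42560)²·(1−1921/12938)·4652000000/1921 = 190563.45
  Tier 4: (16331/42560)²·(1−738/16331)·2320000000/738 = 441947.66
  Tier 1: (5793/42560)²·(1−1332/5793)·436900000/1332 = 4679.6172
  Tier 3: (7498/42560)²·(1−614/7498)·777000000/614 = 36060.829
  → Var(ȳ_str) = 673251.56.
Var(ȳ_srs) = (1 − 4605/42560)·3305000000/4605 = 640043.08.
deff = 673251.56 / 640043.08 = 1.0519.

1.0519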